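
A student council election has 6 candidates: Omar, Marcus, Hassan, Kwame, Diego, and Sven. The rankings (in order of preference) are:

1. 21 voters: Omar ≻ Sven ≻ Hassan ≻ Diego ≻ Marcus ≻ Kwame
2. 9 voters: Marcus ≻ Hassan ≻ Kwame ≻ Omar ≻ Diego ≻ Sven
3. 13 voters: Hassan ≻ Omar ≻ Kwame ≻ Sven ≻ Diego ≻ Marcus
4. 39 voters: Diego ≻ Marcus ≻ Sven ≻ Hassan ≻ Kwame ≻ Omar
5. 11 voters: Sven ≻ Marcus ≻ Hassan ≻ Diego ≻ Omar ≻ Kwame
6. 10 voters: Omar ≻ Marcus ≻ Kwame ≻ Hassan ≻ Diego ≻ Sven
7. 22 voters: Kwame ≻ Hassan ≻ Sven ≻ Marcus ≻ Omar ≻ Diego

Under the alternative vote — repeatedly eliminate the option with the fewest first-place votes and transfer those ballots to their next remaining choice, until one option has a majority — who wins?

Hassan

Round 1: Omar 31, Marcus 9, Hassan 13, Kwame 22, Diego 39, Sven 11. Eliminate Marcus.
Round 2: Omar 31, Hassan 22, Kwame 22, Diego 39, Sven 11. Eliminate Sven.
Round 3: Omar 31, Hassan 33, Kwame 22, Diego 39. Eliminate Kwame.
Round 4: Omar 31, Hassan 55, Diego 39. Eliminate Omar.
Round 5: Hassan 86, Diego 39. Hassan has a majority.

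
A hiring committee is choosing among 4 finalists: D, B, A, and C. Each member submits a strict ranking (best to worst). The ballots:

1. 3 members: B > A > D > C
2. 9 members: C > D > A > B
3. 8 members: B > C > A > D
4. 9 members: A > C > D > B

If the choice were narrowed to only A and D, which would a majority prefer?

A

Voters preferring A to D: 20; preferring D to A: 9.
A wins the head-to-head.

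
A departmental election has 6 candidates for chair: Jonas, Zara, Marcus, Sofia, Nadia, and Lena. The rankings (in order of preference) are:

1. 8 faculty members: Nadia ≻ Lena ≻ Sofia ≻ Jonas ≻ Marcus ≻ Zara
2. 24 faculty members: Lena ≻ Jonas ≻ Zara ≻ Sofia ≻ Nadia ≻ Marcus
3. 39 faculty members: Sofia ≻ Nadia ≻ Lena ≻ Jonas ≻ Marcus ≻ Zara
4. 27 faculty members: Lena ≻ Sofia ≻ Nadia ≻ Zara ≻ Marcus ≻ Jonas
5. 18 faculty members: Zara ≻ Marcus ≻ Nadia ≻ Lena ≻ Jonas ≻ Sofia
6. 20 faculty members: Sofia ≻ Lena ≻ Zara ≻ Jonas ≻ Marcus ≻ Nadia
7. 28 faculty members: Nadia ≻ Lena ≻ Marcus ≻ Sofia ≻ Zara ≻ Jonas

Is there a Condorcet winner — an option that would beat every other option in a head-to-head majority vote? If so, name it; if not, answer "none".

Checking pairwise contests:
Zara beats Jonas 93–71.
Sofia beats Zara 122–42.
Jonas beats Marcus 91–73.
Lena beats Sofia 105–59.
Sofia beats Nadia 110–54.
Nadia beats Lena 93–71.
Every option loses at least one head-to-head, so there is no Condorcet winner.

none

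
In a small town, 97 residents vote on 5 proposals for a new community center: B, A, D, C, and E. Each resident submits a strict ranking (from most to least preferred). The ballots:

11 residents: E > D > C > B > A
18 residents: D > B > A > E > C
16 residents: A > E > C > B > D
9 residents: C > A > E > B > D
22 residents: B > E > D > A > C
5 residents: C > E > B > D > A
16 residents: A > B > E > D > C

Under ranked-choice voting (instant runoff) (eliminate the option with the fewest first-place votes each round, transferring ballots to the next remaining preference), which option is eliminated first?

E

Round 1: B 22, A 32, D 18, C 14, E 11. Eliminate E.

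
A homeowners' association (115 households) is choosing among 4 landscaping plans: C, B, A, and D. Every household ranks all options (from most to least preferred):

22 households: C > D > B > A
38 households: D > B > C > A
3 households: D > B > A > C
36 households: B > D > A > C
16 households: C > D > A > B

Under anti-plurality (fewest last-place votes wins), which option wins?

D

Last-place votes: C 39, B 16, A 60, D 0.
D is ranked last by the fewest voters, so D wins.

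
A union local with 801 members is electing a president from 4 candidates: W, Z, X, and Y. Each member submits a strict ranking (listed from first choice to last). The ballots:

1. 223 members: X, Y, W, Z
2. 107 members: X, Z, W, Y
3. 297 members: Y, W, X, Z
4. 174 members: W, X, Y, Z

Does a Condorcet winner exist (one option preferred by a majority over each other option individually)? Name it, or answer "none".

none

Checking pairwise contests:
Y beats W 520–281.
W beats Z 694–107.
W beats X 471–330.
X beats Y 504–297.
Every option loses at least one head-to-head, so there is no Condorcet winner.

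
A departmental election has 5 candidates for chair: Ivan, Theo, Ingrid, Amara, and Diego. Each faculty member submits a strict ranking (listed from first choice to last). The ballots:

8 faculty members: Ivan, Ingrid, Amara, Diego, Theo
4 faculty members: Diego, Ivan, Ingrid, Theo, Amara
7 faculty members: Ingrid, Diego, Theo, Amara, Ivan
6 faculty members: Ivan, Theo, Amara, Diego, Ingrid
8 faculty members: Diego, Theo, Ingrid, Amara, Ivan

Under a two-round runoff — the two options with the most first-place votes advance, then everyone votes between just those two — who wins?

Diego

Round 1 first-place votes: Ivan 14, Theo 0, Ingrid 7, Amara 0, Diego 12.
Ivan and Diego advance.
Runoff: Ivan is preferred to Diego by 14 voters; Diego by 19.
Diego wins the runoff.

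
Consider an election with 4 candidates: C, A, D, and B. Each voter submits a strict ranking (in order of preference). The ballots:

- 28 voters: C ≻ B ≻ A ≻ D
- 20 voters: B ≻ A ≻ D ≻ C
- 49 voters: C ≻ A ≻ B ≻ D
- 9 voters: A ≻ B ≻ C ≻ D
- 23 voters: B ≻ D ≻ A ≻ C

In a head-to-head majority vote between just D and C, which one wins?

Voters preferring D to C: 43; preferring C to D: 86.
C wins the head-to-head.

C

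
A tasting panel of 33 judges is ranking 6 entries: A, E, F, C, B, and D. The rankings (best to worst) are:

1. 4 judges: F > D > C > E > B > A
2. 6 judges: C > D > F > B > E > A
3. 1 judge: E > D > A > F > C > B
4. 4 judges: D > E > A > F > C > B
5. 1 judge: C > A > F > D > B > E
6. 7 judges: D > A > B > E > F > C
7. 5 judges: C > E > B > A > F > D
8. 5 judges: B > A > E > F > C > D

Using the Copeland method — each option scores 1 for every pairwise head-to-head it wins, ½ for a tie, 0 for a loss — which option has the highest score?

A: beats F and C; loses to E, B, and D → score 2.
E: beats A, F, and C; loses to B and D → score 3.
F: beats C; loses to A, E, B, and D → score 1.
C: beats B and D; loses to A, E, and F → score 2.
B: beats A, E, and F; loses to C and D → score 3.
D: beats A, E, F, and B; loses to C → score 4.
D has the best pairwise record.

D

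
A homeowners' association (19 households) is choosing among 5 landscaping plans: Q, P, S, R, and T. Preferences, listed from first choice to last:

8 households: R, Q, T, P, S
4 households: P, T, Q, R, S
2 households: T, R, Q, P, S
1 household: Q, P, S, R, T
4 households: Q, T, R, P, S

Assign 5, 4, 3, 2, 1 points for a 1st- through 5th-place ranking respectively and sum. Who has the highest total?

Q

Q: 8·4 + 4·3 + 2·3 + 1·5 + 4·5 = 75
P: 8·2 + 4·5 + 2·2 + 1·4 + 4·2 = 52
S: 8·1 + 4·1 + 2·1 + 1·3 + 4·1 = 21
R: 8·5 + 4·2 + 2·4 + 1·2 + 4·3 = 70
T: 8·3 + 4·4 + 2·5 + 1·1 + 4·4 = 67
Q has the highest Borda score (75).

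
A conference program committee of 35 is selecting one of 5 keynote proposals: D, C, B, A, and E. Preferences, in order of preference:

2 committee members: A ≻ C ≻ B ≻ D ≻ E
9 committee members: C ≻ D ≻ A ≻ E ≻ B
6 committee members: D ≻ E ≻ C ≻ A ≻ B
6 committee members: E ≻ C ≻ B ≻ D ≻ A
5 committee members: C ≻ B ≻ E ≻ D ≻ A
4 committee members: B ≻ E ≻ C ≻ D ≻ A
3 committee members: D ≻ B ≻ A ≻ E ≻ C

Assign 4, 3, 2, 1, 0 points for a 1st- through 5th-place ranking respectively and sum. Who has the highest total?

D: 2·1 + 9·3 + 6·4 + 6·1 + 5·1 + 4·1 + 3·4 = 80
C: 2·3 + 9·4 + 6·2 + 6·3 + 5·4 + 4·2 + 3·0 = 100
B: 2·2 + 9·0 + 6·0 + 6·2 + 5·3 + 4·4 + 3·3 = 56
A: 2·4 + 9·2 + 6·1 + 6·0 + 5·0 + 4·0 + 3·2 = 38
E: 2·0 + 9·1 + 6·3 + 6·4 + 5·2 + 4·3 + 3·1 = 76
C has the highest Borda score (100).

C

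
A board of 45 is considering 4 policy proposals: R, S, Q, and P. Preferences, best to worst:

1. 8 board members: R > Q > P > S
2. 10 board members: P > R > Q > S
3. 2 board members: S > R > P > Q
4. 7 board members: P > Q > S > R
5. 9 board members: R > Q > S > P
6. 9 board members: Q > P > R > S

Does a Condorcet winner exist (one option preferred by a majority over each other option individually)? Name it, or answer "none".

Checking pairwise contests:
P beats R 26–19.
R beats S 36–9.
R beats Q 29–16.
Q beats P 26–19.
Every option loses at least one head-to-head, so there is no Condorcet winner.

none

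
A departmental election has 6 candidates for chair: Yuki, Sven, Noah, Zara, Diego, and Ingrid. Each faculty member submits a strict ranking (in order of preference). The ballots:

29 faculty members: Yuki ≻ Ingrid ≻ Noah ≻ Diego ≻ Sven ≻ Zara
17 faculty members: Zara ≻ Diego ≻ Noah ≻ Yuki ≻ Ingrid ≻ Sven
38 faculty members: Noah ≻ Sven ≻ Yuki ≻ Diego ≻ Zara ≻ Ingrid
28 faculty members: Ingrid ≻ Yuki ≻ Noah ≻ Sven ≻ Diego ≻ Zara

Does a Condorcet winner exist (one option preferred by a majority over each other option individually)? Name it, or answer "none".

Yuki

Yuki vs Sven: 74–38 for Yuki.
Yuki vs Noah: 57–55 for Yuki.
Yuki vs Zara: 95–17 for Yuki.
Yuki vs Diego: 95–17 for Yuki.
Yuki vs Ingrid: 84–28 for Yuki.
Yuki beats every other option head-to-head.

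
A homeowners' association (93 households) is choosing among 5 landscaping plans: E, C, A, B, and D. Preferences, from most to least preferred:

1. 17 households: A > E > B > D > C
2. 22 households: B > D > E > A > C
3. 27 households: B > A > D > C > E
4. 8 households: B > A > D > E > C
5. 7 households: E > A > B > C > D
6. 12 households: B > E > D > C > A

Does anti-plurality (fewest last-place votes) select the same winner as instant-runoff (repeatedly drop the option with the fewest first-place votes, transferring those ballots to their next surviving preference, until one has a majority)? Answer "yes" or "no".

yes

Anti-plurality — last-place votes: E 27, C 47, A 12, B 0, D 7. Winner: B.
Instant-runoff — R1 E 7, C 0, A 17, B 69, D 0 (B winner). Winner: B.
The two methods agree.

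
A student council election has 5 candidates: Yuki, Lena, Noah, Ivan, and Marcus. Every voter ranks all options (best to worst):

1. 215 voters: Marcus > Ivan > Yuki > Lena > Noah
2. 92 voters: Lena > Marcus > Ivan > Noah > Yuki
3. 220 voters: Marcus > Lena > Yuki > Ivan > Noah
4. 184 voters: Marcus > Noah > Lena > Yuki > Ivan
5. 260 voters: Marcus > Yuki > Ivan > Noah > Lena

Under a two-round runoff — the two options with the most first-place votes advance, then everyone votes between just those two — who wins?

Round 1 first-place votes: Yuki 0, Lena 92, Noah 0, Ivan 0, Marcus 879.
Marcus and Lena advance.
Runoff: Marcus is preferred to Lena by 879 voters; Lena by 92.
Marcus wins the runoff.

Marcus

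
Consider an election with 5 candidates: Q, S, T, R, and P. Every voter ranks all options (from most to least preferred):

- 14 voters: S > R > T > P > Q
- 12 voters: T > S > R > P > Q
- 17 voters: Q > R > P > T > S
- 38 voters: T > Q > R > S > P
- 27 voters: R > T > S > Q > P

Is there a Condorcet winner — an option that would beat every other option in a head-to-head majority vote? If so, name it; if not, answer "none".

none

Checking pairwise contests:
T beats Q 91–17.
Q beats S 55–53.
R beats T 58–50.
Q beats R 55–53.
Q beats P 82–26.
Every option loses at least one head-to-head, so there is no Condorcet winner.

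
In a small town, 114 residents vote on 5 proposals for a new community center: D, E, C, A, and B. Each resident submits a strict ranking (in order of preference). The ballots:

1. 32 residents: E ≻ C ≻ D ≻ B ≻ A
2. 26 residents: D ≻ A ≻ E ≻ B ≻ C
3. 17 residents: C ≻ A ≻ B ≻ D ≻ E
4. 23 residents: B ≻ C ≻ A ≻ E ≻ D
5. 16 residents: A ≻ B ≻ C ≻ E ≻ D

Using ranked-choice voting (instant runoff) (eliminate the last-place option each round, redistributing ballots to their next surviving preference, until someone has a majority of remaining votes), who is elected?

E

Round 1: D 26, E 32, C 17, A 16, B 23. Eliminate A.
Round 2: D 26, E 32, C 17, B 39. Eliminate C.
Round 3: D 26, E 32, B 56. Eliminate D.
Round 4: E 58, B 56. E has a majority.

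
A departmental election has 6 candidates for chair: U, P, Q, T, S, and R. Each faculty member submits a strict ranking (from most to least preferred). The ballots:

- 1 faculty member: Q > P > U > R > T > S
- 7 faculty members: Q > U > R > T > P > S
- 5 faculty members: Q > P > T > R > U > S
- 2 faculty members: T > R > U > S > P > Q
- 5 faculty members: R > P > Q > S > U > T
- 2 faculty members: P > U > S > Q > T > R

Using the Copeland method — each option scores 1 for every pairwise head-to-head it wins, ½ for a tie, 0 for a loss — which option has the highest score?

U: beats T and S; loses to P, Q, and R → score 2.
P: beats U, T, and S; loses to Q and R → score 3.
Q: beats U, P, T, S, and R → score 5.
T: beats S; loses to U, P, Q, and R → score 1.
S: loses to U, P, Q, T, and R → score 0.
R: beats U, P, T, and S; loses to Q → score 4.
Q has the best pairwise record.

Q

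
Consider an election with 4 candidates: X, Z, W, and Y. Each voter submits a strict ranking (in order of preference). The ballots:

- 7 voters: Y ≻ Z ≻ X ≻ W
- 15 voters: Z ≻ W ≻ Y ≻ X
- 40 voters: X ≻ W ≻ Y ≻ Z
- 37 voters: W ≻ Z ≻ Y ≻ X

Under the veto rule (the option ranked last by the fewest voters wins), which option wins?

Y

Last-place votes: X 52, Z 40, W 7, Y 0.
Y is ranked last by the fewest voters, so Y wins.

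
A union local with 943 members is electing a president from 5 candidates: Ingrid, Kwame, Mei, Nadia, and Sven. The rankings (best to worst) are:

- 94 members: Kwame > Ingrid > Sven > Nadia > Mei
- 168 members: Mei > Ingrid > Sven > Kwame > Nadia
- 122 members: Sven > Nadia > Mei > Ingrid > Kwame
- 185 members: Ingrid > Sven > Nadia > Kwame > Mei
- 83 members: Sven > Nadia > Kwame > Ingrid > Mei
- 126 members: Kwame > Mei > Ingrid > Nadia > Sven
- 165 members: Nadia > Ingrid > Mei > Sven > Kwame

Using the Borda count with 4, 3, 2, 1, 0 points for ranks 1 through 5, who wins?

Ingrid: 94·3 + 168·3 + 122·1 + 185·4 + 83·1 + 126·2 + 165·3 = 2478
Kwame: 94·4 + 168·1 + 122·0 + 185·1 + 83·2 + 126·4 + 165·0 = 1399
Mei: 94·0 + 168·4 + 122·2 + 185·0 + 83·0 + 126·3 + 165·2 = 1624
Nadia: 94·1 + 168·0 + 122·3 + 185·2 + 83·3 + 126·1 + 165·4 = 1865
Sven: 94·2 + 168·2 + 122·4 + 185·3 + 83·4 + 126·0 + 165·1 = 2064
Ingrid has the highest Borda score (2478).

Ingrid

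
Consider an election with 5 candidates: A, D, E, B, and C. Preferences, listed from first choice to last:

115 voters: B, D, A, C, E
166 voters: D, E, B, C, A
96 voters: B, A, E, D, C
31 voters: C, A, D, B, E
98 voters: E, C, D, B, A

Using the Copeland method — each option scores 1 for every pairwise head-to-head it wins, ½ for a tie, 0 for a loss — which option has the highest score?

A: loses to D, E, B, and C → score 0.
D: beats A, E, B, and C → score 4.
E: beats A, B, and C; loses to D → score 3.
B: beats A and C; loses to D and E → score 2.
C: beats A; loses to D, E, and B → score 1.
D has the best pairwise record.

D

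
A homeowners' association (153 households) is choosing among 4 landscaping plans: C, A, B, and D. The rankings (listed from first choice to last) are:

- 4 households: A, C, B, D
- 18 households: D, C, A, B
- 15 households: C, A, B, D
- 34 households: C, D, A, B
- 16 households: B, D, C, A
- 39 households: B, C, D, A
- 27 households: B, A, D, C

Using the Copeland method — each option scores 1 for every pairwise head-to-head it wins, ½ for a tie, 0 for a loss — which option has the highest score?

C: beats A and D; loses to B → score 2.
A: loses to C, B, and D → score 0.
B: beats C, A, and D → score 3.
D: beats A; loses to C and B → score 1.
B has the best pairwise record.

B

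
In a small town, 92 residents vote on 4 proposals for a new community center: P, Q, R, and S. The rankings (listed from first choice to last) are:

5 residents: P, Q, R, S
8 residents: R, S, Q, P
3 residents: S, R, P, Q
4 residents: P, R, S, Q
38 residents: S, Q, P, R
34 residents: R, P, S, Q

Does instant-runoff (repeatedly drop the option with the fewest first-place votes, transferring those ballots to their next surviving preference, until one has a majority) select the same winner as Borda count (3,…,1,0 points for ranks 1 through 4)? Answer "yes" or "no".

no

Instant-runoff — R1 P 9, Q 0, R 42, S 41 (Q out); R2 P 9, R 42, S 41 (P out); R3 R 51, S 41 (R winner). Winner: R.
Borda — scores: P 136, Q 94, R 145, S 177. Winner: S.
The two methods disagree.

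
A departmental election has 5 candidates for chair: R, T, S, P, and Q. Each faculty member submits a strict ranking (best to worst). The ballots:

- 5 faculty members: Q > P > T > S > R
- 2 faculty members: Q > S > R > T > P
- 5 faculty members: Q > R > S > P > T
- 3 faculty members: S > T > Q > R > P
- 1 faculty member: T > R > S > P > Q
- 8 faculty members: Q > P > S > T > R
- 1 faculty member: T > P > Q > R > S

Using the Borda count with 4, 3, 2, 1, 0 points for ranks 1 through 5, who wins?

R: 5·0 + 2·2 + 5·3 + 3·1 + 1·3 + 8·0 + 1·1 = 26
T: 5·2 + 2·1 + 5·0 + 3·3 + 1·4 + 8·1 + 1·4 = 37
S: 5·1 + 2·3 + 5·2 + 3·4 + 1·2 + 8·2 + 1·0 = 51
P: 5·3 + 2·0 + 5·1 + 3·0 + 1·1 + 8·3 + 1·3 = 48
Q: 5·4 + 2·4 + 5·4 + 3·2 + 1·0 + 8·4 + 1·2 = 88
Q has the highest Borda score (88).

Q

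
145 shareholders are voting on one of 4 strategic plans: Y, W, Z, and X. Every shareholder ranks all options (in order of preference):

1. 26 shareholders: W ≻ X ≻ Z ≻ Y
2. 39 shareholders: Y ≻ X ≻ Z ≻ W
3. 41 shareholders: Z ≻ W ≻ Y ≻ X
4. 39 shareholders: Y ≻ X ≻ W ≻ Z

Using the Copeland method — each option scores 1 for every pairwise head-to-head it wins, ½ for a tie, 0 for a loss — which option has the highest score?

Y

Y: beats W, Z, and X → score 3.
W: loses to Y, Z, and X → score 0.
Z: beats W; loses to Y and X → score 1.
X: beats W and Z; loses to Y → score 2.
Y has the best pairwise record.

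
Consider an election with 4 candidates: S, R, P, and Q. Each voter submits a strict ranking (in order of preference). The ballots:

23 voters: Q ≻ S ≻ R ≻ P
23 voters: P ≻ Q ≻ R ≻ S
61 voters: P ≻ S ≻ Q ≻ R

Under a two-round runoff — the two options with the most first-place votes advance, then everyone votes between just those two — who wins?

P

Round 1 first-place votes: S 0, R 0, P 84, Q 23.
P and Q advance.
Runoff: P is preferred to Q by 84 voters; Q by 23.
P wins the runoff.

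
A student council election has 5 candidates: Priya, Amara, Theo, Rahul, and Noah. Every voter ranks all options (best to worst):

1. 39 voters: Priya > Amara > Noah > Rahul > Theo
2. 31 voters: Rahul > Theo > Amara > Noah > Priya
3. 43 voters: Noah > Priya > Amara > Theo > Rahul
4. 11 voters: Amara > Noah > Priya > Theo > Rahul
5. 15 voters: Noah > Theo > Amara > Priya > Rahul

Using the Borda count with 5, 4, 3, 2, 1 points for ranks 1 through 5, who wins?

Noah

Priya: 39·5 + 31·1 + 43·4 + 11·3 + 15·2 = 461
Amara: 39·4 + 31·3 + 43·3 + 11·5 + 15·3 = 478
Theo: 39·1 + 31·4 + 43·2 + 11·2 + 15·4 = 331
Rahul: 39·2 + 31·5 + 43·1 + 11·1 + 15·1 = 302
Noah: 39·3 + 31·2 + 43·5 + 11·4 + 15·5 = 513
Noah has the highest Borda score (513).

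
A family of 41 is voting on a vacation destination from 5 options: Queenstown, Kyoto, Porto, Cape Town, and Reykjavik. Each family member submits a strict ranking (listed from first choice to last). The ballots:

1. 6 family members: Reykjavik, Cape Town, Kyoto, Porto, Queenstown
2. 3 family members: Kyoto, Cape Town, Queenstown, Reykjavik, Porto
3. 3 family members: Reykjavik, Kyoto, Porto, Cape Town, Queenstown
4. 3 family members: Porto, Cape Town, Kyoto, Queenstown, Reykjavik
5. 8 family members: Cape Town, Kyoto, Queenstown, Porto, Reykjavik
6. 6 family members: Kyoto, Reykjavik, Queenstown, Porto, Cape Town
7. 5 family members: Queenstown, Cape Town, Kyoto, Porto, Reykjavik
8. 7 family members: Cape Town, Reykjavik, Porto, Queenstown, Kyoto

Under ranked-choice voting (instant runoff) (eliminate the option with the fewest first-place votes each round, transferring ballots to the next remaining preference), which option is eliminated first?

Porto

Round 1: Queenstown 5, Kyoto 9, Porto 3, Cape Town 15, Reykjavik 9. Eliminate Porto.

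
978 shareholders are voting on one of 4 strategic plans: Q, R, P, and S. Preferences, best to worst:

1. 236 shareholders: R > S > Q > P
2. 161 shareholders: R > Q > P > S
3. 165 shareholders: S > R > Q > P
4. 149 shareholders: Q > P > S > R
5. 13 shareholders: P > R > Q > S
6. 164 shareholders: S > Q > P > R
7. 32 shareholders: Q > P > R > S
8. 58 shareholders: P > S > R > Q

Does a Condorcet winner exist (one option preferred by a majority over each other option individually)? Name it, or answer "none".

S vs Q: 623–355 for S.
S vs R: 536–442 for S.
S vs P: 565–413 for S.
S beats every other option head-to-head.

S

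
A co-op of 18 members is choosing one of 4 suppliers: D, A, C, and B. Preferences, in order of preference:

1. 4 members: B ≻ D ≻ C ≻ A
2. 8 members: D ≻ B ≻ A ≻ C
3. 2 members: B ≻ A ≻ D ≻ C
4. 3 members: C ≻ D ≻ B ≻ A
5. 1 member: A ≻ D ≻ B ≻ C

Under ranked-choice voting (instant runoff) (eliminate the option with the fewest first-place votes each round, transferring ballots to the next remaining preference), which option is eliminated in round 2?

Round 1: D 8, A 1, C 3, B 6. Eliminate A.
Round 2: D 9, C 3, B 6. Eliminate C.

C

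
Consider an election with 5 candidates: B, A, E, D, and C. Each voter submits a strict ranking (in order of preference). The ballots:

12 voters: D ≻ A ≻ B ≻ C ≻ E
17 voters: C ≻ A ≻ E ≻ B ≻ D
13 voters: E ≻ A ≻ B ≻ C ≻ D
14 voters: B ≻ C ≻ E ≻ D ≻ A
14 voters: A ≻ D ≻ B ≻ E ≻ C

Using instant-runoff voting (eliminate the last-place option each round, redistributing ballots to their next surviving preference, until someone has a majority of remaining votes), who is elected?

A

Round 1: B 14, A 14, E 13, D 12, C 17. Eliminate D.
Round 2: B 14, A 26, E 13, C 17. Eliminate E.
Round 3: B 14, A 39, C 17. A has a majority.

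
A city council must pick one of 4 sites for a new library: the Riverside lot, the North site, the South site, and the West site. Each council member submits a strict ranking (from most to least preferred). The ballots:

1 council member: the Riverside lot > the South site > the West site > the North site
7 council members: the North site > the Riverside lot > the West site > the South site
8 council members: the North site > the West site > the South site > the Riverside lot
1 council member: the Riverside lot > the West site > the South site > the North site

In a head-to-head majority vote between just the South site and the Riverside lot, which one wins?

the Riverside lot

Voters preferring the South site to the Riverside lot: 8; preferring the Riverside lot to the South site: 9.
the Riverside lot wins the head-to-head.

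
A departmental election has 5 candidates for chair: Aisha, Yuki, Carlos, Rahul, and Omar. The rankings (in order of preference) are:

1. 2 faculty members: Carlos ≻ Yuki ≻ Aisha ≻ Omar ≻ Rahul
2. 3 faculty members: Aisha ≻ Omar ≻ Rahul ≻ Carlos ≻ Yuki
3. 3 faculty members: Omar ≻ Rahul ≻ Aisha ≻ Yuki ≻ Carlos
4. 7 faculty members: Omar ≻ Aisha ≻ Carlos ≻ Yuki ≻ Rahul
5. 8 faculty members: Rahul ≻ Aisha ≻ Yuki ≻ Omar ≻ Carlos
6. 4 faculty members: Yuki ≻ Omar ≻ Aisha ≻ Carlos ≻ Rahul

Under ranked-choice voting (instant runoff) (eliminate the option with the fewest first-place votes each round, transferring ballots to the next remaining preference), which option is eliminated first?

Round 1: Aisha 3, Yuki 4, Carlos 2, Rahul 8, Omar 10. Eliminate Carlos.

Carlos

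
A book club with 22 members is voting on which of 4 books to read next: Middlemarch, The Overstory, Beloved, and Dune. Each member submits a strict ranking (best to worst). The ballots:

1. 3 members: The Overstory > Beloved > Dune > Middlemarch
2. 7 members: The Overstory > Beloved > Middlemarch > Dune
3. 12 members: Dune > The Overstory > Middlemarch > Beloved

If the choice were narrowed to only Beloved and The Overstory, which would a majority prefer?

The Overstory

Voters preferring Beloved to The Overstory: 0; preferring The Overstory to Beloved: 22.
The Overstory wins the head-to-head.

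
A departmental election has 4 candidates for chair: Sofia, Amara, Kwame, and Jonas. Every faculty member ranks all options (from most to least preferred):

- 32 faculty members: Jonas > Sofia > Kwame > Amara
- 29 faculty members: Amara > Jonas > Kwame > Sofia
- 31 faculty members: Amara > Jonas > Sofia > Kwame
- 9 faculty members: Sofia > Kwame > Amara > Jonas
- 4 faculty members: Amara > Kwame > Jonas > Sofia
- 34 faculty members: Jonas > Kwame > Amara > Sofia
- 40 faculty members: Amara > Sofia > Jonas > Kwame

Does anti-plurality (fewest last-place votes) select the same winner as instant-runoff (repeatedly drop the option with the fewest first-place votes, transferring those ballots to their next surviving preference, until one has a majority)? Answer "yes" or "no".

no

Anti-plurality — last-place votes: Sofia 67, Amara 32, Kwame 71, Jonas 9. Winner: Jonas.
Instant-runoff — R1 Sofia 9, Amara 104, Kwame 0, Jonas 66 (Amara winner). Winner: Amara.
The two methods disagree.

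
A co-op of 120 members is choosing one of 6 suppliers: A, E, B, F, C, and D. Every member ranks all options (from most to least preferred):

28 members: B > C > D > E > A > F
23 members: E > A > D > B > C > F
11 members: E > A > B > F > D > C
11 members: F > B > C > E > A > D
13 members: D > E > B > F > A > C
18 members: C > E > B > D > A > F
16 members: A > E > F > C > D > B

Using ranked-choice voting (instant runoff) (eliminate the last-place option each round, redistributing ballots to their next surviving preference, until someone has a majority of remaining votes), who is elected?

Round 1: A 16, E 34, B 28, F 11, C 18, D 13. Eliminate F.
Round 2: A 16, E 34, B 39, C 18, D 13. Eliminate D.
Round 3: A 16, E 47, B 39, C 18. Eliminate A.
Round 4: E 63, B 39, C 18. E has a majority.

E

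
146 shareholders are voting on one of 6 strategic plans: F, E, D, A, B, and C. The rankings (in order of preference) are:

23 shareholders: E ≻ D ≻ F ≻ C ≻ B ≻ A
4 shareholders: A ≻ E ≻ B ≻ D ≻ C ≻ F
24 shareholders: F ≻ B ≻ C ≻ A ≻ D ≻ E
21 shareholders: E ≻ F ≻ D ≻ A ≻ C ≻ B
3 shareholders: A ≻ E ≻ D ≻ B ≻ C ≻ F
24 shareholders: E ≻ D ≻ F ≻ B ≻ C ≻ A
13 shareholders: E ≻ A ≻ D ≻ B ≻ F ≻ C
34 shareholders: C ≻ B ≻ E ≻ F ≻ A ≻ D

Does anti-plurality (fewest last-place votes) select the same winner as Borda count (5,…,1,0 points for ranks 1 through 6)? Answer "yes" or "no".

Anti-plurality — last-place votes: F 7, E 24, D 34, A 47, B 21, C 13. Winner: F.
Borda — scores: F 426, E 535, D 331, A 211, B 347, C 340. Winner: E.
The two methods disagree.

no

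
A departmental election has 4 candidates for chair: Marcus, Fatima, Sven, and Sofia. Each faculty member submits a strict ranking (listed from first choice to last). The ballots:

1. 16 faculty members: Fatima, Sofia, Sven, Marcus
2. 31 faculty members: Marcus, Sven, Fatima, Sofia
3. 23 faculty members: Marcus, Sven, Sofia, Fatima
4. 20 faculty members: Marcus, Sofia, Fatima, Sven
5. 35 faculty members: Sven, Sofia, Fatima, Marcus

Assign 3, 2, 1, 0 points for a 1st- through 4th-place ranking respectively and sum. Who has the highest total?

Sven

Marcus: 16·0 + 31·3 + 23·3 + 20·3 + 35·0 = 222
Fatima: 16·3 + 31·1 + 23·0 + 20·1 + 35·1 = 134
Sven: 16·1 + 31·2 + 23·2 + 20·0 + 35·3 = 229
Sofia: 16·2 + 31·0 + 23·1 + 20·2 + 35·2 = 165
Sven has the highest Borda score (229).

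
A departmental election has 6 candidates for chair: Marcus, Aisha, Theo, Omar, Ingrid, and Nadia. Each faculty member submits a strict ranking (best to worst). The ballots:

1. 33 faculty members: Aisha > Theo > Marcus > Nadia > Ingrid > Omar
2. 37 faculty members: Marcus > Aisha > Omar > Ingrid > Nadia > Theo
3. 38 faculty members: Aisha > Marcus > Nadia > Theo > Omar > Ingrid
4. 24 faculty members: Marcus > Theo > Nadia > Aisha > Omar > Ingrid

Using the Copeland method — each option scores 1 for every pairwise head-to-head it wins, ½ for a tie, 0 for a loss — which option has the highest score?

Aisha

Marcus: beats Theo, Omar, Ingrid, and Nadia; loses to Aisha → score 4.
Aisha: beats Marcus, Theo, Omar, Ingrid, and Nadia → score 5.
Theo: beats Omar and Ingrid; loses to Marcus, Aisha, and Nadia → score 2.
Omar: beats Ingrid; loses to Marcus, Aisha, Theo, and Nadia → score 1.
Ingrid: loses to Marcus, Aisha, Theo, Omar, and Nadia → score 0.
Nadia: beats Theo, Omar, and Ingrid; loses to Marcus and Aisha → score 3.
Aisha has the best pairwise record.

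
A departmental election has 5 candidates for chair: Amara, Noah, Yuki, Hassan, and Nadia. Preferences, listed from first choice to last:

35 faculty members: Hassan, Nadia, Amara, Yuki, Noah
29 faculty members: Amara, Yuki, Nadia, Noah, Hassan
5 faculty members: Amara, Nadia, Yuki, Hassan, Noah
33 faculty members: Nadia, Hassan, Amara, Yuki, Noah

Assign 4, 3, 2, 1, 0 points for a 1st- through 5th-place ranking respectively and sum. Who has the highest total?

Nadia

Amara: 35·2 + 29·4 + 5·4 + 33·2 = 272
Noah: 35·0 + 29·1 + 5·0 + 33·0 = 29
Yuki: 35·1 + 29·3 + 5·2 + 33·1 = 165
Hassan: 35·4 + 29·0 + 5·1 + 33·3 = 244
Nadia: 35·3 + 29·2 + 5·3 + 33·4 = 310
Nadia has the highest Borda score (310).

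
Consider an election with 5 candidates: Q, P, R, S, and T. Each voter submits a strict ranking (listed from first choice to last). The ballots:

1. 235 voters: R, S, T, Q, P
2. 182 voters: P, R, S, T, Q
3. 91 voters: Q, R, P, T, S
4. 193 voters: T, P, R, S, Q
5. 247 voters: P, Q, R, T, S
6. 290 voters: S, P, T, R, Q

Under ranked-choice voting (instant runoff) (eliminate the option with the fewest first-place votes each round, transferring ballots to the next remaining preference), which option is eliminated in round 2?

T

Round 1: Q 91, P 429, R 235, S 290, T 193. Eliminate Q.
Round 2: P 429, R 326, S 290, T 193. Eliminate T.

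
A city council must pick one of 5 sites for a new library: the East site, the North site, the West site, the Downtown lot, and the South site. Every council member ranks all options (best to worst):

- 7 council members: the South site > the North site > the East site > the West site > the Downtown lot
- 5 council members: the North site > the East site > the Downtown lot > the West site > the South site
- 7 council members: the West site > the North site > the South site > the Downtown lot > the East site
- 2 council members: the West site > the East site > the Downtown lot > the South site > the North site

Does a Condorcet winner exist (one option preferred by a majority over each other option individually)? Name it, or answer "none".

the North site

the North site vs the East site: 19–2 for the North site.
the North site vs the West site: 12–9 for the North site.
the North site vs the Downtown lot: 19–2 for the North site.
the North site vs the South site: 12–9 for the North site.
the North site beats every other option head-to-head.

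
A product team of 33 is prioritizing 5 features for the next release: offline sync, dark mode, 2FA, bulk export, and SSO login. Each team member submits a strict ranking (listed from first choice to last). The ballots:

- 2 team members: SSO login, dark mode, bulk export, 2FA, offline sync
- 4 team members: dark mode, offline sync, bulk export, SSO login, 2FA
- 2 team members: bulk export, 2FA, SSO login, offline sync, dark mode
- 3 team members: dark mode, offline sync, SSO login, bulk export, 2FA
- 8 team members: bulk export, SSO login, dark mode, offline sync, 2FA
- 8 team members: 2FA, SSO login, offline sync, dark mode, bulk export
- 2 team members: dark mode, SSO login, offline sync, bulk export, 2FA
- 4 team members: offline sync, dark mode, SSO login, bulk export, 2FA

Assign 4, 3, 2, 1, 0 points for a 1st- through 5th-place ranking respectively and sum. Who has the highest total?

offline sync: 2·0 + 4·3 + 2·1 + 3·3 + 8·1 + 8·2 + 2·2 + 4·4 = 67
dark mode: 2·3 + 4·4 + 2·0 + 3·4 + 8·2 + 8·1 + 2·4 + 4·3 = 78
2FA: 2·1 + 4·0 + 2·3 + 3·0 + 8·0 + 8·4 + 2·0 + 4·0 = 40
bulk export: 2·2 + 4·2 + 2·4 + 3·1 + 8·4 + 8·0 + 2·1 + 4·1 = 61
SSO login: 2·4 + 4·1 + 2·2 + 3·2 + 8·3 + 8·3 + 2·3 + 4·2 = 84
SSO login has the highest Borda score (84).

SSO login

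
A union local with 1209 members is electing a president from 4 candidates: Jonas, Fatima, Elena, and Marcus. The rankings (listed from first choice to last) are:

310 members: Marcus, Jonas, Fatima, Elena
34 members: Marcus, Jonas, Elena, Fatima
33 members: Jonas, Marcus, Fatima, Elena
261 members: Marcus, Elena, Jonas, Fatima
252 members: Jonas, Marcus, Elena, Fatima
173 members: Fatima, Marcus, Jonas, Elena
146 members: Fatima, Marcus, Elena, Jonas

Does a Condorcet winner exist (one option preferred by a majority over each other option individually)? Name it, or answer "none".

Marcus

Marcus vs Jonas: 924–285 for Marcus.
Marcus vs Fatima: 890–319 for Marcus.
Marcus vs Elena: 1209–0 for Marcus.
Marcus beats every other option head-to-head.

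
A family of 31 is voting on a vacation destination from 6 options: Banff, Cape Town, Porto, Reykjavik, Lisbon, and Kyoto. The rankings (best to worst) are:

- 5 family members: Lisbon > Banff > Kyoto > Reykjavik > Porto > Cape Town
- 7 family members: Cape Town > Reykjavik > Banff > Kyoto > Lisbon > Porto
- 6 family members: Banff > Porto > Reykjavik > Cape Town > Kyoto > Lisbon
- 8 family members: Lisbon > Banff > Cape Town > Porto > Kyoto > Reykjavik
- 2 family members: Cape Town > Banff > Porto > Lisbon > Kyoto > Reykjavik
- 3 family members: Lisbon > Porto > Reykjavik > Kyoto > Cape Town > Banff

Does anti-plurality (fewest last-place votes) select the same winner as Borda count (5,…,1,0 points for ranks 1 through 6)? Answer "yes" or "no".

Anti-plurality — last-place votes: Banff 3, Cape Town 5, Porto 7, Reykjavik 10, Lisbon 6, Kyoto 0. Winner: Kyoto.
Borda — scores: Banff 111, Cape Town 84, Porto 63, Reykjavik 65, Lisbon 91, Kyoto 51. Winner: Banff.
The two methods disagree.

no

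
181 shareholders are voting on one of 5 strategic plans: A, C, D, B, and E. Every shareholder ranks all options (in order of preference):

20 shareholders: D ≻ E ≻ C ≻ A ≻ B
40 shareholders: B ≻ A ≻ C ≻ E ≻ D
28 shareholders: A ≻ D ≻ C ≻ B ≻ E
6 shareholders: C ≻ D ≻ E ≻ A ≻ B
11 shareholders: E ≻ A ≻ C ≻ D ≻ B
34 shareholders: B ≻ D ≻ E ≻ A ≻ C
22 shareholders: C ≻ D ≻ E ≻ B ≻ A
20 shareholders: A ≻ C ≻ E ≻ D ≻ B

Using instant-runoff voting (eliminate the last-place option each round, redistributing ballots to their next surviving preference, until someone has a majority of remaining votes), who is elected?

Round 1: A 48, C 28, D 20, B 74, E 11. Eliminate E.
Round 2: A 59, C 28, D 20, B 74. Eliminate D.
Round 3: A 59, C 48, B 74. Eliminate C.
Round 4: A 85, B 96. B has a majority.

B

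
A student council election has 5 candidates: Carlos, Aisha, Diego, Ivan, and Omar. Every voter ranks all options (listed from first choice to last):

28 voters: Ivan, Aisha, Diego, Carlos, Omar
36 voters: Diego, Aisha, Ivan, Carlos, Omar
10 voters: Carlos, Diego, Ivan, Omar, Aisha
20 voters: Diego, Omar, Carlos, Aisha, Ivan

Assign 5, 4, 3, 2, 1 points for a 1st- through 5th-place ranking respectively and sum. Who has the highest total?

Diego

Carlos: 28·2 + 36·2 + 10·5 + 20·3 = 238
Aisha: 28·4 + 36·4 + 10·1 + 20·2 = 306
Diego: 28·3 + 36·5 + 10·4 + 20·5 = 404
Ivan: 28·5 + 36·3 + 10·3 + 20·1 = 298
Omar: 28·1 + 36·1 + 10·2 + 20·4 = 164
Diego has the highest Borda score (404).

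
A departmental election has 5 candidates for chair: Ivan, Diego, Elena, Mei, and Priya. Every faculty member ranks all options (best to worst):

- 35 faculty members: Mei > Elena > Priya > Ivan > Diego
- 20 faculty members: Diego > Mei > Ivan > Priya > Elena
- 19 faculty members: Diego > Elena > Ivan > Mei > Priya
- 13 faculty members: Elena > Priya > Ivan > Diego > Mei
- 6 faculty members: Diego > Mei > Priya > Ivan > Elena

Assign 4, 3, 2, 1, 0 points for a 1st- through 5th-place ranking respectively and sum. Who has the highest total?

Ivan: 35·1 + 20·2 + 19·2 + 13·2 + 6·1 = 145
Diego: 35·0 + 20·4 + 19·4 + 13·1 + 6·4 = 193
Elena: 35·3 + 20·0 + 19·3 + 13·4 + 6·0 = 214
Mei: 35·4 + 20·3 + 19·1 + 13·0 + 6·3 = 237
Priya: 35·2 + 20·1 + 19·0 + 13·3 + 6·2 = 141
Mei has the highest Borda score (237).

Mei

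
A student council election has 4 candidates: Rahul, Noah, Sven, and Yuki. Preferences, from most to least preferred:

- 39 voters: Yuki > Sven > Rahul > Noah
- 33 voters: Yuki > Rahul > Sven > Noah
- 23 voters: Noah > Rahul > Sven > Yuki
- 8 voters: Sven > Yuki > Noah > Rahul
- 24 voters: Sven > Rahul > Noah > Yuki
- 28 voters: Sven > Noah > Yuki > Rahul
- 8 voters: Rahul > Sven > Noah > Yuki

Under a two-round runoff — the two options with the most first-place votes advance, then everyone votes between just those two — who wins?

Sven

Round 1 first-place votes: Rahul 8, Noah 23, Sven 60, Yuki 72.
Yuki and Sven advance.
Runoff: Yuki is preferred to Sven by 72 voters; Sven by 91.
Sven wins the runoff.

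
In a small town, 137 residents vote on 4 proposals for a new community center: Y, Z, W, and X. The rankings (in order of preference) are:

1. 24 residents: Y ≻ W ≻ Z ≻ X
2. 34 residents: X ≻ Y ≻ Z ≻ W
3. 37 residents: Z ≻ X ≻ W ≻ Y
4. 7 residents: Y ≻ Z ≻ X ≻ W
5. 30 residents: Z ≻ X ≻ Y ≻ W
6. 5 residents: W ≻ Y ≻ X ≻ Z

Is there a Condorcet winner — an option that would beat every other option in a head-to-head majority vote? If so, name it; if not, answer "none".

Checking pairwise contests:
X beats Y 101–36.
Y beats Z 70–67.
Y beats W 95–42.
Z beats X 98–39.
Every option loses at least one head-to-head, so there is no Condorcet winner.

none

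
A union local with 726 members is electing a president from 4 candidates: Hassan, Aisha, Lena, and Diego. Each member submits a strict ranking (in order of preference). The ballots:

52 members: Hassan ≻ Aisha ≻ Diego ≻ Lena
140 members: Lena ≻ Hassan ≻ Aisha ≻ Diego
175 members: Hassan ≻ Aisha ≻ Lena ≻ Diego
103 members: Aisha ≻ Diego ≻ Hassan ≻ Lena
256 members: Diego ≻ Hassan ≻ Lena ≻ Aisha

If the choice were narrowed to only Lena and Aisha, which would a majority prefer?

Voters preferring Lena to Aisha: 396; preferring Aisha to Lena: 330.
Lena wins the head-to-head.

Lena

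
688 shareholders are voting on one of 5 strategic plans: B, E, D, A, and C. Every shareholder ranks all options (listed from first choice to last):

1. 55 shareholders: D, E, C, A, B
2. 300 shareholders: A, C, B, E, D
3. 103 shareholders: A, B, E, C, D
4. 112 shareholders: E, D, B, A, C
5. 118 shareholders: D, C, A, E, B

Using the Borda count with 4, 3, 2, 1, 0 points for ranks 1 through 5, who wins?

A

B: 55·0 + 300·2 + 103·3 + 112·2 + 118·0 = 1133
E: 55·3 + 300·1 + 103·2 + 112·4 + 118·1 = 1237
D: 55·4 + 300·0 + 103·0 + 112·3 + 118·4 = 1028
A: 55·1 + 300·4 + 103·4 + 112·1 + 118·2 = 2015
C: 55·2 + 300·3 + 103·1 + 112·0 + 118·3 = 1467
A has the highest Borda score (2015).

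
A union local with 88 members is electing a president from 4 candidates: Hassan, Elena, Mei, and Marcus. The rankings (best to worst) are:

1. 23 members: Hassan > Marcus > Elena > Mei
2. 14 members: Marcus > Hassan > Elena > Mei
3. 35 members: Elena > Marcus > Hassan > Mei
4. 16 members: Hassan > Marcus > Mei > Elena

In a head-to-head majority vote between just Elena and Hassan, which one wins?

Hassan

Voters preferring Elena to Hassan: 35; preferring Hassan to Elena: 53.
Hassan wins the head-to-head.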